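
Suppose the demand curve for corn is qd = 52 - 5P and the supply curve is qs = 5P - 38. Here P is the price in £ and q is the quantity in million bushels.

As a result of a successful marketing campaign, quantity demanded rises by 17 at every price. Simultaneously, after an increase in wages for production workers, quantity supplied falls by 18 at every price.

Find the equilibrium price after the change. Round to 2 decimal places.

12.50

Solve the original market: 52 - 5P = 5P - 38, hence P = 9 and q = 7.
The new curves are qd = 69 - 5P (demand) and qs = 5P - 56 (supply).
Equate the new curves: 69 - 5P = 5P - 56, giving 125 = 10P, P = 12.5, q = 6.5.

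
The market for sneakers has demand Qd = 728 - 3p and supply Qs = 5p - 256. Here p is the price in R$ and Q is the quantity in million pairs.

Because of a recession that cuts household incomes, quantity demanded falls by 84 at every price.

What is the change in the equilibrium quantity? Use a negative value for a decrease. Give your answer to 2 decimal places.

Original equilibrium: 728 - 3p = 5p - 256 gives 984 = 8p, so p = 123 and Q = 359.
The new curves are Qd = 644 - 3p (demand) and Qs = 5p - 256 (supply).
New equilibrium: 644 - 3p = 5p - 256 ⇒ 900 = 8p ⇒ p = 112.5, Q = 306.5.
ΔQ = 306.5 − 359 = -52.50.

-52.50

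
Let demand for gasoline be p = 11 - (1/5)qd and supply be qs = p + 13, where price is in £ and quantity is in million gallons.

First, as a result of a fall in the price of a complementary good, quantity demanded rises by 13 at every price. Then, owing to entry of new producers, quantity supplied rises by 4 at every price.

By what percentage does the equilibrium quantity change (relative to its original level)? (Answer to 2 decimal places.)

Original equilibrium: 55 - 5p = p + 13 gives 42 = 6p, so p = 7 and q = 20.
The new curves are qd = 68 - 5p (demand) and qs = p + 17 (supply).
Equate the new curves: 68 - 5p = p + 17, giving 51 = 6p, p = 8.5, q = 25.5.
%Δq = (25.5 − 20) / 20 × 100 = +27.50%.

+27.50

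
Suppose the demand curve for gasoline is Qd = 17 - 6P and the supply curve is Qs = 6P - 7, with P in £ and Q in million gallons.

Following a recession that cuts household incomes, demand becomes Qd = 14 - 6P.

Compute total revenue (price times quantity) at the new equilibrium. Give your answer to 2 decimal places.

Initially, 17 - 6P = 6P - 7, so 24 = 12P and P = 2, Q = 5.
The shock moves the curves to Qd = 14 - 6P and Qs = 6P - 7.
Equate the new curves: 14 - 6P = 6P - 7, giving 21 = 12P, P = 1.75, Q = 3.5.
New expenditure = 1.75 × 3.5 = 6.13.

6.13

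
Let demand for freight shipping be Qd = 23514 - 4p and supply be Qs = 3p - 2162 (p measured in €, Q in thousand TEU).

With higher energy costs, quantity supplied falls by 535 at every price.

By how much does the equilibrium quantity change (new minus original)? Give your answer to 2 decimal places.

Initially, 23514 - 4p = 3p - 2162, so 25676 = 7p and p = 3668, Q = 8842.
After the shift, demand is Qd = 23514 - 4p and supply is Qs = 3p - 2697.
New equilibrium: 23514 - 4p = 3p - 2697 ⇒ 26211 = 7p ⇒ p = 26211/7 ≈ 3744.4286, Q = 59754/7 ≈ 8536.2857.
ΔQ = 8536.2857 − 8842 = -305.71.

-305.71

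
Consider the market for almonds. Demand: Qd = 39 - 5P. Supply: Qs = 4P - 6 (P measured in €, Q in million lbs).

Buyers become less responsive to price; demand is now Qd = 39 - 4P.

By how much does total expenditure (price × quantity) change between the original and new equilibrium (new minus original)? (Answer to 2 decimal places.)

+22.81

Original equilibrium: 39 - 5P = 4P - 6 gives 45 = 9P, so P = 5 and Q = 14.
The shock moves the curves to Qd = 39 - 4P and Qs = 4P - 6.
New equilibrium: 39 - 4P = 4P - 6 ⇒ 45 = 8P ⇒ P = 5.625, Q = 16.5.
Expenditure moves from 5×14 = 70 to 5.625×16.5 = 92.8125; change = +22.81.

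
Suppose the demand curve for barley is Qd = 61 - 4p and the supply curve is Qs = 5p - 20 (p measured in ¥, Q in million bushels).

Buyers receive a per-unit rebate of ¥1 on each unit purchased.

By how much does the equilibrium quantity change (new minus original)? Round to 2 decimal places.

Solve the original market: 61 - 4p = 5p - 20, hence p = 9 and Q = 25.
Since buyers' out-of-pocket price is the market price minus the rebate, the effective demand curve becomes Qd = 65 - 4p.
New equilibrium: 65 - 4p = 5p - 20 ⇒ 85 = 9p ⇒ p = 85/9 ≈ 9.4444, Q = 245/9 ≈ 27.2222.
ΔQ = 27.2222 − 25 = +2.22.

+2.22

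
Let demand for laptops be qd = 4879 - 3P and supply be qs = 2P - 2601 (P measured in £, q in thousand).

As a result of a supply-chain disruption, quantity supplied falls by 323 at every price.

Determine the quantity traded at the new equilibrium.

Before the shock: 4879 - 3P = 2P - 2601 ⇒ 7480 = 5P ⇒ P = 1496, q = 391.
With the change applied: demand qd = 4879 - 3P, supply qs = 2P - 2924.
Setting them equal: 4879 - 3P = 2P - 2924 → 7803 = 5P, so P = 1560.6 and q = 197.2.

197.2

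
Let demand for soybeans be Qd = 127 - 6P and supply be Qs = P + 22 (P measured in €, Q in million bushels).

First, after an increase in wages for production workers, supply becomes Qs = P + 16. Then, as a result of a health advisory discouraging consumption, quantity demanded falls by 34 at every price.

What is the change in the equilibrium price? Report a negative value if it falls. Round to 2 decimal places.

Original equilibrium: 127 - 6P = P + 22 gives 105 = 7P, so P = 15 and Q = 37.
The shock moves the curves to Qd = 93 - 6P and Qs = P + 16.
Setting them equal: 93 - 6P = P + 16 → 77 = 7P, so P = 11 and Q = 27.
ΔP = 11 − 15 = -4.00.

-4.00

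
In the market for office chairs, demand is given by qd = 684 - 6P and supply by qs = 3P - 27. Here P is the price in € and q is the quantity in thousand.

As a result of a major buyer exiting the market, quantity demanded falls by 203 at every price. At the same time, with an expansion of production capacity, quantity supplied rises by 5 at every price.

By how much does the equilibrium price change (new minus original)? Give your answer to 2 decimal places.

Original equilibrium: 684 - 6P = 3P - 27 gives 711 = 9P, so P = 79 and q = 210.
The new curves are qd = 481 - 6P (demand) and qs = 3P - 22 (supply).
Equate the new curves: 481 - 6P = 3P - 22, giving 503 = 9P, P = 503/9 ≈ 55.8889, q = 437/3 ≈ 145.6667.
ΔP = 55.8889 − 79 = -23.11.

-23.11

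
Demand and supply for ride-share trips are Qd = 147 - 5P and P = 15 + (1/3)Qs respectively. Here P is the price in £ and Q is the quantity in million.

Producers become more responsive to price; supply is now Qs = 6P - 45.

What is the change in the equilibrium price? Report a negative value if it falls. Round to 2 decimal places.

Solve the original market: 147 - 5P = 3P - 45, hence P = 24 and Q = 27.
With the change applied: demand Qd = 147 - 5P, supply Qs = 6P - 45.
Equate the new curves: 147 - 5P = 6P - 45, giving 192 = 11P, P = 192/11 ≈ 17.4545, Q = 657/11 ≈ 59.7273.
ΔP = 17.4545 − 24 = -6.55.

-6.55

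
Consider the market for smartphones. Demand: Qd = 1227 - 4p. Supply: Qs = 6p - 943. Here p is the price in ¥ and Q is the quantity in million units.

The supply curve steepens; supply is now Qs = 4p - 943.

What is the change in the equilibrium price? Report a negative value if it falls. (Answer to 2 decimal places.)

Initially, 1227 - 4p = 6p - 943, so 2170 = 10p and p = 217, Q = 359.
With the change applied: demand Qd = 1227 - 4p, supply Qs = 4p - 943.
Equate the new curves: 1227 - 4p = 4p - 943, giving 2170 = 8p, p = 271.25, Q = 142.
Δp = 271.25 − 217 = +54.25.

+54.25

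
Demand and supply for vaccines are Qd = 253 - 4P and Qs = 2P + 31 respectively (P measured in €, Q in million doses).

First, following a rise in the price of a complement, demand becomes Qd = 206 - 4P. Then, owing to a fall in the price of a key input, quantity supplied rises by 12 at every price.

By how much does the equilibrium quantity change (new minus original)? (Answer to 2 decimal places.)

-7.67

Solve the original market: 253 - 4P = 2P + 31, hence P = 37 and Q = 105.
After the shift, demand is Qd = 206 - 4P and supply is Qs = 2P + 43.
Setting them equal: 206 - 4P = 2P + 43 → 163 = 6P, so P = 163/6 ≈ 27.1667 and Q = 292/3 ≈ 97.3333.
ΔQ = 97.3333 − 105 = -7.67.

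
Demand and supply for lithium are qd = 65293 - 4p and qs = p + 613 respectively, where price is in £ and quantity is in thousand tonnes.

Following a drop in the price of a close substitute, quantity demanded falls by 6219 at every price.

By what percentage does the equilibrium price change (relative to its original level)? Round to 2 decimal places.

-9.62

Initially, 65293 - 4p = p + 613, so 64680 = 5p and p = 12936, q = 13549.
The new curves are qd = 59074 - 4p (demand) and qs = p + 613 (supply).
Clearing the new market: 59074 - 4p = p + 613, so p = 11692.2 and q = 12305.2.
%Δp = (11692.2 − 12936) / 12936 × 100 = -9.62%.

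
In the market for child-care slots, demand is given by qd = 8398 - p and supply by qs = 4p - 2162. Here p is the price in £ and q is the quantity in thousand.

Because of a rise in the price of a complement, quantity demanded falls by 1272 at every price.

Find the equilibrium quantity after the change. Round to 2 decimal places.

5268.40

Before the shock: 8398 - p = 4p - 2162 ⇒ 10560 = 5p ⇒ p = 2112, q = 6286.
The shock moves the curves to qd = 7126 - p and qs = 4p - 2162.
New equilibrium: 7126 - p = 4p - 2162 ⇒ 9288 = 5p ⇒ p = 1857.6, q = 5268.4.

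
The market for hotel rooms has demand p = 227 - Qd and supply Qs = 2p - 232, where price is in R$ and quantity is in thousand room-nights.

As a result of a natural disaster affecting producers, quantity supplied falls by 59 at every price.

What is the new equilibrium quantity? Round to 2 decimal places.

54.33

Original equilibrium: 227 - p = 2p - 232 gives 459 = 3p, so p = 153 and Q = 74.
The shock moves the curves to Qd = 227 - p and Qs = 2p - 291.
Equate the new curves: 227 - p = 2p - 291, giving 518 = 3p, p = 518/3 ≈ 172.6667, Q = 163/3 ≈ 54.3333.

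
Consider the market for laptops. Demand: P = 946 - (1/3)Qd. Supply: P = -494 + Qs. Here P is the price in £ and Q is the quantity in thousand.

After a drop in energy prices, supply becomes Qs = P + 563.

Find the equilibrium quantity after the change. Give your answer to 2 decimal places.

1131.75

Before the shock: 2838 - 3P = P + 494 ⇒ 2344 = 4P ⇒ P = 586, Q = 1080.
With the change applied: demand Qd = 2838 - 3P, supply Qs = P + 563.
Clearing the new market: 2838 - 3P = P + 563, so P = 568.75 and Q = 1131.75.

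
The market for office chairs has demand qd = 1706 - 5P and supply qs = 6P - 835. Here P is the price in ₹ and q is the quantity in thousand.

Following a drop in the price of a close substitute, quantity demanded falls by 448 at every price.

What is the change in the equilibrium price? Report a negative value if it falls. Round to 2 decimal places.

-40.73

Initially, 1706 - 5P = 6P - 835, so 2541 = 11P and P = 231, q = 551.
After the shift, demand is qd = 1258 - 5P and supply is qs = 6P - 835.
New equilibrium: 1258 - 5P = 6P - 835 ⇒ 2093 = 11P ⇒ P = 2093/11 ≈ 190.2727, q = 3373/11 ≈ 306.6364.
ΔP = 190.2727 − 231 = -40.73.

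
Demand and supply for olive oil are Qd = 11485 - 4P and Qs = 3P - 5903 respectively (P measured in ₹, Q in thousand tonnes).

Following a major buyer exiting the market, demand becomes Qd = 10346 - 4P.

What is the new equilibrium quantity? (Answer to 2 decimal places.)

1060.86

Initially, 11485 - 4P = 3P - 5903, so 17388 = 7P and P = 2484, Q = 1549.
The shock moves the curves to Qd = 10346 - 4P and Qs = 3P - 5903.
New equilibrium: 10346 - 4P = 3P - 5903 ⇒ 16249 = 7P ⇒ P = 16249/7 ≈ 2321.2857, Q = 7426/7 ≈ 1060.8571.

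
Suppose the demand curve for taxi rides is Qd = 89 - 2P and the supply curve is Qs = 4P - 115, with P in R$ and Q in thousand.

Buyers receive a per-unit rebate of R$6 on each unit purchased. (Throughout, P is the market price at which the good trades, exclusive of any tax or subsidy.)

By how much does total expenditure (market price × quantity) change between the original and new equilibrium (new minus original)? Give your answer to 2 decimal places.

+330.00

Original equilibrium: 89 - 2P = 4P - 115 gives 204 = 6P, so P = 34 and Q = 21.
Since buyers' out-of-pocket price is the market price minus the rebate, the effective demand curve becomes Qd = 101 - 2P.
New equilibrium: 101 - 2P = 4P - 115 ⇒ 216 = 6P ⇒ P = 36, Q = 29.
Expenditure moves from 34×21 = 714 to 36×29 = 1044; change = +330.00.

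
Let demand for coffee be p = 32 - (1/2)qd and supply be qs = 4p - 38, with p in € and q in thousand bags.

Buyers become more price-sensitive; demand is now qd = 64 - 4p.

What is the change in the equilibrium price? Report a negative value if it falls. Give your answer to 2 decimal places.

Original equilibrium: 64 - 2p = 4p - 38 gives 102 = 6p, so p = 17 and q = 30.
After the shift, demand is qd = 64 - 4p and supply is qs = 4p - 38.
Equate the new curves: 64 - 4p = 4p - 38, giving 102 = 8p, p = 12.75, q = 13.
Δp = 12.75 − 17 = -4.25.

-4.25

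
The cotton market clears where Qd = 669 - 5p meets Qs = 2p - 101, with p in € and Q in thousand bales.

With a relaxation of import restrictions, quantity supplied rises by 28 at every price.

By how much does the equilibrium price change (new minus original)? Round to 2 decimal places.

Solve the original market: 669 - 5p = 2p - 101, hence p = 110 and Q = 119.
After the shift, demand is Qd = 669 - 5p and supply is Qs = 2p - 73.
Clearing the new market: 669 - 5p = 2p - 73, so p = 106 and Q = 139.
Δp = 106 − 110 = -4.00.

-4.00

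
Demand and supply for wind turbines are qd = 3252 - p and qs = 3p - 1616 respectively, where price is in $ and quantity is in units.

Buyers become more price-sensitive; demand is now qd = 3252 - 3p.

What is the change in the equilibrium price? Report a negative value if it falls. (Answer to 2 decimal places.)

-405.67

Solve the original market: 3252 - p = 3p - 1616, hence p = 1217 and q = 2035.
The new curves are qd = 3252 - 3p (demand) and qs = 3p - 1616 (supply).
New equilibrium: 3252 - 3p = 3p - 1616 ⇒ 4868 = 6p ⇒ p = 2434/3 ≈ 811.3333, q = 818.
Δp = 811.3333 − 1217 = -405.67.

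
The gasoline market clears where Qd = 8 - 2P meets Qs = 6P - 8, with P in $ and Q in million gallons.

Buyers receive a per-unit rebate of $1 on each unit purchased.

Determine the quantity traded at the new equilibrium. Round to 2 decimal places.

5.50

Solve the original market: 8 - 2P = 6P - 8, hence P = 2 and Q = 4.
Since buyers' out-of-pocket price is the market price minus the rebate, the effective demand curve becomes Qd = 10 - 2P.
Clearing the new market: 10 - 2P = 6P - 8, so P = 2.25 and Q = 5.5.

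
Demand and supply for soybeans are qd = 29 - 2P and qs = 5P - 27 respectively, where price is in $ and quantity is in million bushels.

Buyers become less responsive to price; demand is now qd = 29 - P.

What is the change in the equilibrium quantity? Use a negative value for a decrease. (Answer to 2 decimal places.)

+6.67

Original equilibrium: 29 - 2P = 5P - 27 gives 56 = 7P, so P = 8 and q = 13.
After the shift, demand is qd = 29 - P and supply is qs = 5P - 27.
Clearing the new market: 29 - P = 5P - 27, so P = 28/3 ≈ 9.3333 and q = 59/3 ≈ 19.6667.
Δq = 19.6667 − 13 = +6.67.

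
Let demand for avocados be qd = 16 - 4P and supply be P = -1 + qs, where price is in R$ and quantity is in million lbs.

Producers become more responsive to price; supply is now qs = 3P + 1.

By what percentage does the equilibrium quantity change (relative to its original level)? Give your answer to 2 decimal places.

Before the shock: 16 - 4P = P + 1 ⇒ 15 = 5P ⇒ P = 3, q = 4.
After the shift, demand is qd = 16 - 4P and supply is qs = 3P + 1.
Equate the new curves: 16 - 4P = 3P + 1, giving 15 = 7P, P = 15/7 ≈ 2.1429, q = 52/7 ≈ 7.4286.
%Δq = (7.4286 − 4) / 4 × 100 = +85.71%.

+85.71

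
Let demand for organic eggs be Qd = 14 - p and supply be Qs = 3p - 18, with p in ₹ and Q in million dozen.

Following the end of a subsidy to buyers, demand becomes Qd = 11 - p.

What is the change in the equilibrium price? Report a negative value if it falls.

-0.75

Before the shock: 14 - p = 3p - 18 ⇒ 32 = 4p ⇒ p = 8, Q = 6.
With the change applied: demand Qd = 11 - p, supply Qs = 3p - 18.
Clearing the new market: 11 - p = 3p - 18, so p = 7.25 and Q = 3.75.
Δp = 7.25 − 8 = -0.75.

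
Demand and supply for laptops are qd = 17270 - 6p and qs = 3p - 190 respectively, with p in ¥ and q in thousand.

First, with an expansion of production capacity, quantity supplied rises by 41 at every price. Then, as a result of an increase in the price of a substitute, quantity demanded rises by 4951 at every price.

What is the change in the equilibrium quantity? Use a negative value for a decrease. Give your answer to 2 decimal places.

Original equilibrium: 17270 - 6p = 3p - 190 gives 17460 = 9p, so p = 1940 and q = 5630.
The new curves are qd = 22221 - 6p (demand) and qs = 3p - 149 (supply).
Setting them equal: 22221 - 6p = 3p - 149 → 22370 = 9p, so p = 22370/9 ≈ 2485.5556 and q = 21923/3 ≈ 7307.6667.
Δq = 7307.6667 − 5630 = +1677.67.

+1677.67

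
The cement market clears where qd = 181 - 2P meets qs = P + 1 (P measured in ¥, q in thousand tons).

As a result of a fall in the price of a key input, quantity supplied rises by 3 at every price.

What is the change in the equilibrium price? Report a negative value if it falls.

-1

Original equilibrium: 181 - 2P = P + 1 gives 180 = 3P, so P = 60 and q = 61.
The new curves are qd = 181 - 2P (demand) and qs = P + 4 (supply).
Setting them equal: 181 - 2P = P + 4 → 177 = 3P, so P = 59 and q = 63.
ΔP = 59 − 60 = -1.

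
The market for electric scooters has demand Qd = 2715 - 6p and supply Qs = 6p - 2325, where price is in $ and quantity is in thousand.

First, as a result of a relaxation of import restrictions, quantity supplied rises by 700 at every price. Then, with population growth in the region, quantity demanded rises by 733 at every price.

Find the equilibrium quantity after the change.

Initially, 2715 - 6p = 6p - 2325, so 5040 = 12p and p = 420, Q = 195.
The shock moves the curves to Qd = 3448 - 6p and Qs = 6p - 1625.
Clearing the new market: 3448 - 6p = 6p - 1625, so p = 422.75 and Q = 911.5.

911.5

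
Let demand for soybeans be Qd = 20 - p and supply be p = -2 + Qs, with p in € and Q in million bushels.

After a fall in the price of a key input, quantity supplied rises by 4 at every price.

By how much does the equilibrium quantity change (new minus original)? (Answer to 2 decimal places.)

Before the shock: 20 - p = p + 2 ⇒ 18 = 2p ⇒ p = 9, Q = 11.
After the shift, demand is Qd = 20 - p and supply is Qs = p + 6.
Clearing the new market: 20 - p = p + 6, so p = 7 and Q = 13.
ΔQ = 13 − 11 = +2.00.

+2.00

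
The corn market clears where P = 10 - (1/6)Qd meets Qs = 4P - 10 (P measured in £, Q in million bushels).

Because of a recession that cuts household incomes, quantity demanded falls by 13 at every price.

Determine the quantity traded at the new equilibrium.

12.8

Before the shock: 60 - 6P = 4P - 10 ⇒ 70 = 10P ⇒ P = 7, Q = 18.
The new curves are Qd = 47 - 6P (demand) and Qs = 4P - 10 (supply).
Clearing the new market: 47 - 6P = 4P - 10, so P = 5.7 and Q = 12.8.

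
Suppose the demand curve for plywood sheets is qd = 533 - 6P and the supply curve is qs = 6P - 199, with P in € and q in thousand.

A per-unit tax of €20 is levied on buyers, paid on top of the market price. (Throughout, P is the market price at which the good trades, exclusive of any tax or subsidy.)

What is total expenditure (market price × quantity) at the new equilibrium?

Original equilibrium: 533 - 6P = 6P - 199 gives 732 = 12P, so P = 61 and q = 167.
Since buyers pay the price plus the tax, the effective demand curve becomes qd = 413 - 6P.
Equate the new curves: 413 - 6P = 6P - 199, giving 612 = 12P, P = 51, q = 107.
New expenditure = 51 × 107 = 5457.

5457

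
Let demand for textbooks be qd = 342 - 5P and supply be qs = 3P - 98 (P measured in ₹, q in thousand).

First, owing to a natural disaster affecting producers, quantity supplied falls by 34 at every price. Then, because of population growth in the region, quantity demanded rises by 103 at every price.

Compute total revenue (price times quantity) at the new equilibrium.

6085.546875

Initially, 342 - 5P = 3P - 98, so 440 = 8P and P = 55, q = 67.
The shock moves the curves to qd = 445 - 5P and qs = 3P - 132.
New equilibrium: 445 - 5P = 3P - 132 ⇒ 577 = 8P ⇒ P = 72.125, q = 84.375.
New expenditure = 72.125 × 84.375 = 6085.546875.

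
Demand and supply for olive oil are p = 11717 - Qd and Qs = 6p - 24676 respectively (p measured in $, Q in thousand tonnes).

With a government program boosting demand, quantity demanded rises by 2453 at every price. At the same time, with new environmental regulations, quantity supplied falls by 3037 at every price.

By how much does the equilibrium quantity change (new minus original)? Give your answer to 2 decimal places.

+1668.71

Solve the original market: 11717 - p = 6p - 24676, hence p = 5199 and Q = 6518.
The new curves are Qd = 14170 - p (demand) and Qs = 6p - 27713 (supply).
Clearing the new market: 14170 - p = 6p - 27713, so p = 41883/7 ≈ 5983.2857 and Q = 57307/7 ≈ 8186.7143.
ΔQ = 8186.7143 − 6518 = +1668.71.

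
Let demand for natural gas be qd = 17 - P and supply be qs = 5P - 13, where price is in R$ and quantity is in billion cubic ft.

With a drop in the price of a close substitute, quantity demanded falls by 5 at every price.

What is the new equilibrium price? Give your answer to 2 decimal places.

Initially, 17 - P = 5P - 13, so 30 = 6P and P = 5, q = 12.
After the shift, demand is qd = 12 - P and supply is qs = 5P - 13.
Setting them equal: 12 - P = 5P - 13 → 25 = 6P, so P = 25/6 ≈ 4.1667 and q = 47/6 ≈ 7.8333.

4.17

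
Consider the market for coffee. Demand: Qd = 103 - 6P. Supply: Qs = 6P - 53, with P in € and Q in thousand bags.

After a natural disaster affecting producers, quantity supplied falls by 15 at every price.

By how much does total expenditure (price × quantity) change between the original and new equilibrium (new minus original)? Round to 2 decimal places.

Solve the original market: 103 - 6P = 6P - 53, hence P = 13 and Q = 25.
The new curves are Qd = 103 - 6P (demand) and Qs = 6P - 68 (supply).
Clearing the new market: 103 - 6P = 6P - 68, so P = 14.25 and Q = 17.5.
Expenditure moves from 13×25 = 325 to 14.25×17.5 = 249.375; change = -75.63.

-75.63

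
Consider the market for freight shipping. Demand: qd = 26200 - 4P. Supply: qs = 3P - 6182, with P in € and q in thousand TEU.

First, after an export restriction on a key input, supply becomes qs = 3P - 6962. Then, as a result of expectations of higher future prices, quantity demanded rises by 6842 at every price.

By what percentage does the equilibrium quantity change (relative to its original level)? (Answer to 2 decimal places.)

+32.31

Solve the original market: 26200 - 4P = 3P - 6182, hence P = 4626 and q = 7696.
The new curves are qd = 33042 - 4P (demand) and qs = 3P - 6962 (supply).
Setting them equal: 33042 - 4P = 3P - 6962 → 40004 = 7P, so P = 40004/7 ≈ 5714.8571 and q = 71278/7 ≈ 10182.5714.
%Δq = (10182.5714 − 7696) / 7696 × 100 = +32.31%.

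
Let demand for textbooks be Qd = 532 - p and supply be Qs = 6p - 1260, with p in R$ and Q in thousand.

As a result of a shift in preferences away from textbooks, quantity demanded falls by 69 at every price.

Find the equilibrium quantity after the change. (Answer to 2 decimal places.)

216.86

Initially, 532 - p = 6p - 1260, so 1792 = 7p and p = 256, Q = 276.
The shock moves the curves to Qd = 463 - p and Qs = 6p - 1260.
Setting them equal: 463 - p = 6p - 1260 → 1723 = 7p, so p = 1723/7 ≈ 246.1429 and Q = 1518/7 ≈ 216.8571.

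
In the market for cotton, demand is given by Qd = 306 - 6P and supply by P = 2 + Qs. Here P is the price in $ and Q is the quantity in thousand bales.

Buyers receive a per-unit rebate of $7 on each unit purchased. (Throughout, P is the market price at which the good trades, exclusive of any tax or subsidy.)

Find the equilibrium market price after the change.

Before the shock: 306 - 6P = P - 2 ⇒ 308 = 7P ⇒ P = 44, Q = 42.
Since buyers' out-of-pocket price is the market price minus the rebate, the effective demand curve becomes Qd = 348 - 6P.
New equilibrium: 348 - 6P = P - 2 ⇒ 350 = 7P ⇒ P = 50, Q = 48.

50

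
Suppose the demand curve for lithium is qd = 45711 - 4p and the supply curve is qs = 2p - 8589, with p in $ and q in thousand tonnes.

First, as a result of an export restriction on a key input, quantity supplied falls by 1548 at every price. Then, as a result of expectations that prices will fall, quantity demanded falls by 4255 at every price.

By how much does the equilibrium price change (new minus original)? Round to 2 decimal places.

Initially, 45711 - 4p = 2p - 8589, so 54300 = 6p and p = 9050, q = 9511.
The new curves are qd = 41456 - 4p (demand) and qs = 2p - 10137 (supply).
Setting them equal: 41456 - 4p = 2p - 10137 → 51593 = 6p, so p = 51593/6 ≈ 8598.8333 and q = 21182/3 ≈ 7060.6667.
Δp = 8598.8333 − 9050 = -451.17.

-451.17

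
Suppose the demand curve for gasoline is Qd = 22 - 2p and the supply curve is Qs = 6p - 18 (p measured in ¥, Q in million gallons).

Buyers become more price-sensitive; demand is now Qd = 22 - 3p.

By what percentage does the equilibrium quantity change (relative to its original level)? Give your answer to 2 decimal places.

-27.78

Before the shock: 22 - 2p = 6p - 18 ⇒ 40 = 8p ⇒ p = 5, Q = 12.
With the change applied: demand Qd = 22 - 3p, supply Qs = 6p - 18.
Setting them equal: 22 - 3p = 6p - 18 → 40 = 9p, so p = 40/9 ≈ 4.4444 and Q = 26/3 ≈ 8.6667.
%ΔQ = (8.6667 − 12) / 12 × 100 = -27.78%.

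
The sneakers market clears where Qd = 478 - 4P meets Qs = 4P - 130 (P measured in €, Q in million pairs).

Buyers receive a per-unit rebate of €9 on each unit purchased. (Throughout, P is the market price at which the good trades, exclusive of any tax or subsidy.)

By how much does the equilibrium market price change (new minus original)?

+4.5

Initially, 478 - 4P = 4P - 130, so 608 = 8P and P = 76, Q = 174.
Since buyers' out-of-pocket price is the market price minus the rebate, the effective demand curve becomes Qd = 514 - 4P.
New equilibrium: 514 - 4P = 4P - 130 ⇒ 644 = 8P ⇒ P = 80.5, Q = 192.
ΔP = 80.5 − 76 = +4.5.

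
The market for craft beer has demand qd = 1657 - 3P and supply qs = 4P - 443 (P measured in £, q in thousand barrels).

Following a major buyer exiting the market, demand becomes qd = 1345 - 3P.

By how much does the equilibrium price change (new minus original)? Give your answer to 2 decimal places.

-44.57

Solve the original market: 1657 - 3P = 4P - 443, hence P = 300 and q = 757.
With the change applied: demand qd = 1345 - 3P, supply qs = 4P - 443.
New equilibrium: 1345 - 3P = 4P - 443 ⇒ 1788 = 7P ⇒ P = 1788/7 ≈ 255.4286, q = 4051/7 ≈ 578.7143.
ΔP = 255.4286 − 300 = -44.57.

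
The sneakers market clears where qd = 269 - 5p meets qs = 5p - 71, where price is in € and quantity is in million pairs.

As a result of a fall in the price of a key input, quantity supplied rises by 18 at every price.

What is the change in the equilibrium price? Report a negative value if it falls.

Original equilibrium: 269 - 5p = 5p - 71 gives 340 = 10p, so p = 34 and q = 99.
The shock moves the curves to qd = 269 - 5p and qs = 5p - 53.
Equate the new curves: 269 - 5p = 5p - 53, giving 322 = 10p, p = 32.2, q = 108.
Δp = 32.2 − 34 = -1.8.

-1.8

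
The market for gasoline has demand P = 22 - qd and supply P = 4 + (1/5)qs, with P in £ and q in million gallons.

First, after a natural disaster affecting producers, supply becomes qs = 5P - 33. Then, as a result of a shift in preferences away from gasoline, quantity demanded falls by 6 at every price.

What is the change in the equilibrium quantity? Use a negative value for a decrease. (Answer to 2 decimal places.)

Solve the original market: 22 - P = 5P - 20, hence P = 7 and q = 15.
With the change applied: demand qd = 16 - P, supply qs = 5P - 33.
New equilibrium: 16 - P = 5P - 33 ⇒ 49 = 6P ⇒ P = 49/6 ≈ 8.1667, q = 47/6 ≈ 7.8333.
Δq = 7.8333 − 15 = -7.17.

-7.17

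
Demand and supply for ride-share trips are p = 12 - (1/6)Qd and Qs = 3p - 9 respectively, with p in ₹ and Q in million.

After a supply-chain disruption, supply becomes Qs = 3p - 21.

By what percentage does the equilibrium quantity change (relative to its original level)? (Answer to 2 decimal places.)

-44.44

Initially, 72 - 6p = 3p - 9, so 81 = 9p and p = 9, Q = 18.
With the change applied: demand Qd = 72 - 6p, supply Qs = 3p - 21.
New equilibrium: 72 - 6p = 3p - 21 ⇒ 93 = 9p ⇒ p = 31/3 ≈ 10.3333, Q = 10.
%ΔQ = (10 − 18) / 18 × 100 = -44.44%.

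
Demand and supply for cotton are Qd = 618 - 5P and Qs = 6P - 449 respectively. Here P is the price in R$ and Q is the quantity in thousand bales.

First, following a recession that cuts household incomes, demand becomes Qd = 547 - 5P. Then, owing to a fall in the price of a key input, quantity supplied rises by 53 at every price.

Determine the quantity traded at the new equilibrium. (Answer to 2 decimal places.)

118.36

Before the shock: 618 - 5P = 6P - 449 ⇒ 1067 = 11P ⇒ P = 97, Q = 133.
The new curves are Qd = 547 - 5P (demand) and Qs = 6P - 396 (supply).
Clearing the new market: 547 - 5P = 6P - 396, so P = 943/11 ≈ 85.7273 and Q = 1302/11 ≈ 118.3636.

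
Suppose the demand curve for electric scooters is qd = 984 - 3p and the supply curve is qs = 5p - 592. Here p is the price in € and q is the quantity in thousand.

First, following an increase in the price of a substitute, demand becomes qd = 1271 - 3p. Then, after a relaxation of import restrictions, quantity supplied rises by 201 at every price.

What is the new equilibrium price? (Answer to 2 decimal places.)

Initially, 984 - 3p = 5p - 592, so 1576 = 8p and p = 197, q = 393.
The shock moves the curves to qd = 1271 - 3p and qs = 5p - 391.
Clearing the new market: 1271 - 3p = 5p - 391, so p = 207.75 and q = 647.75.

207.75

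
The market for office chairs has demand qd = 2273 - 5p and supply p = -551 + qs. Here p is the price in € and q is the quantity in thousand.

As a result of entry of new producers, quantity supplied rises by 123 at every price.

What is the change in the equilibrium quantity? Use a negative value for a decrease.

Initially, 2273 - 5p = p + 551, so 1722 = 6p and p = 287, q = 838.
The new curves are qd = 2273 - 5p (demand) and qs = p + 674 (supply).
Setting them equal: 2273 - 5p = p + 674 → 1599 = 6p, so p = 266.5 and q = 940.5.
Δq = 940.5 − 838 = +102.5.

+102.5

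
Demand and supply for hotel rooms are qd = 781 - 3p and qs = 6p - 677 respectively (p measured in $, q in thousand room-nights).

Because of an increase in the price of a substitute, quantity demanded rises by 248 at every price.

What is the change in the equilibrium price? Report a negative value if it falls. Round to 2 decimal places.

+27.56

Before the shock: 781 - 3p = 6p - 677 ⇒ 1458 = 9p ⇒ p = 162, q = 295.
The shock moves the curves to qd = 1029 - 3p and qs = 6p - 677.
Equate the new curves: 1029 - 3p = 6p - 677, giving 1706 = 9p, p = 1706/9 ≈ 189.5556, q = 1381/3 ≈ 460.3333.
Δp = 189.5556 − 162 = +27.56.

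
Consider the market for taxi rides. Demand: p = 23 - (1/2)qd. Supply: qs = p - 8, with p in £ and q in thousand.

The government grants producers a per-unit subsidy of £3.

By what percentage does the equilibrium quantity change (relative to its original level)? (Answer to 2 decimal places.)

+20.00

Original equilibrium: 46 - 2p = p - 8 gives 54 = 3p, so p = 18 and q = 10.
Since sellers receive the price plus the subsidy, the effective supply curve becomes qs = p - 5.
Equate the new curves: 46 - 2p = p - 5, giving 51 = 3p, p = 17, q = 12.
%Δq = (12 − 10) / 10 × 100 = +20.00%.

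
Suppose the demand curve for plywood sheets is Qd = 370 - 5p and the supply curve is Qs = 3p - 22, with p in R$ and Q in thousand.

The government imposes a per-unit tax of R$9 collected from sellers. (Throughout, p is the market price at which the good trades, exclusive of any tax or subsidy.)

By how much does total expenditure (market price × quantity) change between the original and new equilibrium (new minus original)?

-461.953125

Original equilibrium: 370 - 5p = 3p - 22 gives 392 = 8p, so p = 49 and Q = 125.
Since sellers keep the price net of the tax, the effective supply curve becomes Qs = 3p - 49.
Clearing the new market: 370 - 5p = 3p - 49, so p = 52.375 and Q = 108.125.
Expenditure moves from 49×125 = 6125 to 52.375×108.125 = 5663.046875; change = -461.953125.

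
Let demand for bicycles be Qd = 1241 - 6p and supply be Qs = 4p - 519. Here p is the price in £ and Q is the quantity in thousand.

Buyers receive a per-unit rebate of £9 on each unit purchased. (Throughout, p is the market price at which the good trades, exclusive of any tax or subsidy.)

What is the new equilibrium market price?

Original equilibrium: 1241 - 6p = 4p - 519 gives 1760 = 10p, so p = 176 and Q = 185.
Since buyers' out-of-pocket price is the market price minus the rebate, the effective demand curve becomes Qd = 1295 - 6p.
New equilibrium: 1295 - 6p = 4p - 519 ⇒ 1814 = 10p ⇒ p = 181.4, Q = 206.6.

181.4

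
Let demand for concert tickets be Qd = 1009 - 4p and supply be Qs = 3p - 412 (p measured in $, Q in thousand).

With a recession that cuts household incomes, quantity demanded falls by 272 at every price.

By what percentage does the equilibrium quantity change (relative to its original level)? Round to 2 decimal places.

-59.17

Solve the original market: 1009 - 4p = 3p - 412, hence p = 203 and Q = 197.
The shock moves the curves to Qd = 737 - 4p and Qs = 3p - 412.
Clearing the new market: 737 - 4p = 3p - 412, so p = 1149/7 ≈ 164.1429 and Q = 563/7 ≈ 80.4286.
%ΔQ = (80.4286 − 197) / 197 × 100 = -59.17%.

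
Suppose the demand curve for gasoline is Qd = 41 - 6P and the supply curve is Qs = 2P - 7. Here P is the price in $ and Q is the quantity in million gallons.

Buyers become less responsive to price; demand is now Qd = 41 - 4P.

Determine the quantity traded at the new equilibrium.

9

Original equilibrium: 41 - 6P = 2P - 7 gives 48 = 8P, so P = 6 and Q = 5.
The shock moves the curves to Qd = 41 - 4P and Qs = 2P - 7.
Equate the new curves: 41 - 4P = 2P - 7, giving 48 = 6P, P = 8, Q = 9.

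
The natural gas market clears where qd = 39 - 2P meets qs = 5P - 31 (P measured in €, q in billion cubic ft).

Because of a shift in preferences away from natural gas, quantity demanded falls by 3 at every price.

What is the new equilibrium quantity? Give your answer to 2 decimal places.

16.86

Before the shock: 39 - 2P = 5P - 31 ⇒ 70 = 7P ⇒ P = 10, q = 19.
The shock moves the curves to qd = 36 - 2P and qs = 5P - 31.
New equilibrium: 36 - 2P = 5P - 31 ⇒ 67 = 7P ⇒ P = 67/7 ≈ 9.5714, q = 118/7 ≈ 16.8571.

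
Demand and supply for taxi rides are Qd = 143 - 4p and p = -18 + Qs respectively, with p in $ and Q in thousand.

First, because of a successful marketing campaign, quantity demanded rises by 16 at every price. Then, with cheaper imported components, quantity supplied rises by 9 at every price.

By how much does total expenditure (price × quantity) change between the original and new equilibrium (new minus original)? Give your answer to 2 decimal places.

Before the shock: 143 - 4p = p + 18 ⇒ 125 = 5p ⇒ p = 25, Q = 43.
After the shift, demand is Qd = 159 - 4p and supply is Qs = p + 27.
Setting them equal: 159 - 4p = p + 27 → 132 = 5p, so p = 26.4 and Q = 53.4.
Expenditure moves from 25×43 = 1075 to 26.4×53.4 = 1409.76; change = +334.76.

+334.76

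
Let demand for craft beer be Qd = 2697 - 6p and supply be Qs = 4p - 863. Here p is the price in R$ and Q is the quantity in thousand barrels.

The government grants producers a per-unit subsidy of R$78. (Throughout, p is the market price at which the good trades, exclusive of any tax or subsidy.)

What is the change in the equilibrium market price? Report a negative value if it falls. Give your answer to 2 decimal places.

Initially, 2697 - 6p = 4p - 863, so 3560 = 10p and p = 356, Q = 561.
Since sellers receive the price plus the subsidy, the effective supply curve becomes Qs = 4p - 551.
Clearing the new market: 2697 - 6p = 4p - 551, so p = 324.8 and Q = 748.2.
Δp = 324.8 − 356 = -31.20.

-31.20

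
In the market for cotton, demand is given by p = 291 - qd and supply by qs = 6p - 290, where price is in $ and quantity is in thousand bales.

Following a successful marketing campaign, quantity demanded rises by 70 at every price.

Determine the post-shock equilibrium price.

Original equilibrium: 291 - p = 6p - 290 gives 581 = 7p, so p = 83 and q = 208.
After the shift, demand is qd = 361 - p and supply is qs = 6p - 290.
Equate the new curves: 361 - p = 6p - 290, giving 651 = 7p, p = 93, q = 268.

93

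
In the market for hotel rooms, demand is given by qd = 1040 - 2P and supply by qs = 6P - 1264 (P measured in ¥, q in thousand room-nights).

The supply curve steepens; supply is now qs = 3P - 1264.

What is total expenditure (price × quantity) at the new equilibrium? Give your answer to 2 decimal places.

Solve the original market: 1040 - 2P = 6P - 1264, hence P = 288 and q = 464.
After the shift, demand is qd = 1040 - 2P and supply is qs = 3P - 1264.
New equilibrium: 1040 - 2P = 3P - 1264 ⇒ 2304 = 5P ⇒ P = 460.8, q = 118.4.
New expenditure = 460.8 × 118.4 = 54558.72.

54558.72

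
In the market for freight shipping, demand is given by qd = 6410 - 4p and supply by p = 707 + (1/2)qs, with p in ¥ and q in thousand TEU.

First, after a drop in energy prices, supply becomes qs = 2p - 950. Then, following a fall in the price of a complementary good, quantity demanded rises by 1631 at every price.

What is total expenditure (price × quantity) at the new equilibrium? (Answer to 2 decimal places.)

3067429.50

Initially, 6410 - 4p = 2p - 1414, so 7824 = 6p and p = 1304, q = 1194.
With the change applied: demand qd = 8041 - 4p, supply qs = 2p - 950.
Equate the new curves: 8041 - 4p = 2p - 950, giving 8991 = 6p, p = 1498.5, q = 2047.
New expenditure = 1498.5 × 2047 = 3067429.50.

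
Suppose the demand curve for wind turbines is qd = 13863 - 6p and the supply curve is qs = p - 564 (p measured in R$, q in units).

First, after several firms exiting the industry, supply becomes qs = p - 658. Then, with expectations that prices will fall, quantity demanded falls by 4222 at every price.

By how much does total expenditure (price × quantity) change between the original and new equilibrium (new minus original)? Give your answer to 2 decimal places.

-1888741.35

Initially, 13863 - 6p = p - 564, so 14427 = 7p and p = 2061, q = 1497.
The shock moves the curves to qd = 9641 - 6p and qs = p - 658.
Clearing the new market: 9641 - 6p = p - 658, so p = 10299/7 ≈ 1471.2857 and q = 5693/7 ≈ 813.2857.
Expenditure moves from 2061×1497 = 3085317 to 1471.2857×813.2857 = 1196575.6531; change = -1888741.35.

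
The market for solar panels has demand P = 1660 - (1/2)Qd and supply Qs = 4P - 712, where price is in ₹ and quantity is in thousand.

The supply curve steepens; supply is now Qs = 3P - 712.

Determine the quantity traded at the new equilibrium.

Original equilibrium: 3320 - 2P = 4P - 712 gives 4032 = 6P, so P = 672 and Q = 1976.
The shock moves the curves to Qd = 3320 - 2P and Qs = 3P - 712.
Setting them equal: 3320 - 2P = 3P - 712 → 4032 = 5P, so P = 806.4 and Q = 1707.2.

1707.2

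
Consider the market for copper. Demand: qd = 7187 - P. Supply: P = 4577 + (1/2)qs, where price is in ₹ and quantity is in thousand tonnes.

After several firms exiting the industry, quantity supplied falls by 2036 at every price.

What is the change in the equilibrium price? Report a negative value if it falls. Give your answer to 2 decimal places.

+678.67

Solve the original market: 7187 - P = 2P - 9154, hence P = 5447 and q = 1740.
After the shift, demand is qd = 7187 - P and supply is qs = 2P - 11190.
Setting them equal: 7187 - P = 2P - 11190 → 18377 = 3P, so P = 18377/3 ≈ 6125.6667 and q = 3184/3 ≈ 1061.3333.
ΔP = 6125.6667 − 5447 = +678.67.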